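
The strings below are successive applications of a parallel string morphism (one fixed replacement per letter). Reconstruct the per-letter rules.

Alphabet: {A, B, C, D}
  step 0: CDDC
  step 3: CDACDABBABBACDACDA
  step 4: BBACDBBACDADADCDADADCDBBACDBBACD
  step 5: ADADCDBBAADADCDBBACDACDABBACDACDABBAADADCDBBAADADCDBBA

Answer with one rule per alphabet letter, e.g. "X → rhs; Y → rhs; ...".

A->CD, B->AD, C->BB, D->A

  step 4 ⇒ step 5: BBACDBBACDADADCDADADCDBBACDBBACD ⇒ AD·AD·CD·BB·A·AD·AD·CD·BB·A·CD·A·CD·A·BB·A·CD·A·CD·A·BB·A·AD·AD·CD·BB·A·AD·AD·CD·BB·A
    A ↦ CD
    B ↦ AD
    C ↦ BB
    D ↦ A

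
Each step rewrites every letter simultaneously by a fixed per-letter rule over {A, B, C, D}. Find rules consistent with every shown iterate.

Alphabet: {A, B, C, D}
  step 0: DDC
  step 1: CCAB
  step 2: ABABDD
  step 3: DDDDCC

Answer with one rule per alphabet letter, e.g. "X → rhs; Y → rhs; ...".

  step 2 ⇒ step 3: ABABDD ⇒ D·D·D·D·C·C
    A ↦ D
    B ↦ D
    D ↦ C
  step 0 ⇒ step 1: DDC ⇒ C·C·AB
    C ↦ AB

A->D, B->D, C->AB, D->C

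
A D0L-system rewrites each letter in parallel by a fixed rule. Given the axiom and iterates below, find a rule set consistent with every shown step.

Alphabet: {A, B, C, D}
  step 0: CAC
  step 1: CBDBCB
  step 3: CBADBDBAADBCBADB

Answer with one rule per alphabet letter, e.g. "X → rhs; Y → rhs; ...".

A->DB, B->A, C->CB, D->ABB

  step 0 ⇒ step 1: CAC ⇒ CB·DB·CB
    A ↦ DB
    C ↦ CB
    B ↦ A  (constrained at step 1)
    D ↦ ABB  (constrained at step 1)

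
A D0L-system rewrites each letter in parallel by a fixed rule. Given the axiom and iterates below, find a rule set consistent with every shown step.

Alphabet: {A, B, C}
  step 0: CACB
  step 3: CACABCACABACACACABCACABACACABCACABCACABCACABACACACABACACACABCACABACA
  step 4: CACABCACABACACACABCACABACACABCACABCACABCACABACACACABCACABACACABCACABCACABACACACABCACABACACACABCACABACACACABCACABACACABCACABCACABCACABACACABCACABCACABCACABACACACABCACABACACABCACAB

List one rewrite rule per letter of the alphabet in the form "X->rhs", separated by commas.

A->CAB, B->ACA, C->CA

  step 3 ⇒ step 4: CACABCACABACACACABCACABACACABCACABCACABCACABACACACABACACACABCACABACA ⇒ CA·CAB·CA·CAB·ACA·CA·CAB·CA·CAB·ACA·CAB·CA·CAB·CA·CAB·CA·CAB·ACA·CA·CAB·CA·CAB·ACA·CAB·CA·CAB·CA·CAB·ACA·CA·CAB·CA·CAB·ACA·CA·CAB·CA·CAB·ACA·CA·CAB·CA·CAB·ACA·CAB·CA·CAB·CA·CAB·CA·CAB·ACA·CAB·CA·CAB·CA·CAB·CA·CAB·ACA·CA·CAB·CA·CAB·ACA·CAB·CA·CAB
    A ↦ CAB
    B ↦ ACA
    C ↦ CA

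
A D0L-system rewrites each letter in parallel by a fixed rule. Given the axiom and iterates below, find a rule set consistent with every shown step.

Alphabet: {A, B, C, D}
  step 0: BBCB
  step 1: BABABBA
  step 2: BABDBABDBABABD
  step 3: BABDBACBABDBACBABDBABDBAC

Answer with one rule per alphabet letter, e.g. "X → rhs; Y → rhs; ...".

A->BD, B->BA, C->B, D->C

  step 2 ⇒ step 3: BABDBABDBABABD ⇒ BA·BD·BA·C·BA·BD·BA·C·BA·BD·BA·BD·BA·C
    A ↦ BD
    B ↦ BA
    D ↦ C
  step 0 ⇒ step 1: BBCB ⇒ BA·BA·B·BA
    C ↦ B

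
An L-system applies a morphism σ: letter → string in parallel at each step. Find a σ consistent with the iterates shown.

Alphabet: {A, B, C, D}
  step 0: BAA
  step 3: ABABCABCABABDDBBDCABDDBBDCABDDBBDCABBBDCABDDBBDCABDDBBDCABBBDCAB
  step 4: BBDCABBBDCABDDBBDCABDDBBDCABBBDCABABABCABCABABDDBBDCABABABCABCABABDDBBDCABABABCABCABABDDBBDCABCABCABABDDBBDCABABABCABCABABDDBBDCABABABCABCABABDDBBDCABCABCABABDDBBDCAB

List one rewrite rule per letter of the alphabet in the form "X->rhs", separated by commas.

A->BBD, B->CAB, C->DD, D->AB

  step 3 ⇒ step 4: ABABCABCABABDDBBDCABDDBBDCABDDBBDCABBBDCABDDBBDCABDDBBDCABBBDCAB ⇒ BBD·CAB·BBD·CAB·DD·BBD·CAB·DD·BBD·CAB·BBD·CAB·AB·AB·CAB·CAB·AB·DD·BBD·CAB·AB·AB·CAB·CAB·AB·DD·BBD·CAB·AB·AB·CAB·CAB·AB·DD·BBD·CAB·CAB·CAB·AB·DD·BBD·CAB·AB·AB·CAB·CAB·AB·DD·BBD·CAB·AB·AB·CAB·CAB·AB·DD·BBD·CAB·CAB·CAB·AB·DD·BBD·CAB
    A ↦ BBD
    B ↦ CAB
    C ↦ DD
    D ↦ AB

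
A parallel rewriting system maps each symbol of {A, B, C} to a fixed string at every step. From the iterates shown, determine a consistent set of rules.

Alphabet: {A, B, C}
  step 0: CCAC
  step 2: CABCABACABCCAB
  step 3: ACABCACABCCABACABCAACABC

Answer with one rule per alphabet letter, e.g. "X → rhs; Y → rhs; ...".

A->CAB, B->C, C->A

  step 2 ⇒ step 3: CABCABACABCCAB ⇒ A·CAB·C·A·CAB·C·CAB·A·CAB·C·A·A·CAB·C
    A ↦ CAB
    B ↦ C
    C ↦ A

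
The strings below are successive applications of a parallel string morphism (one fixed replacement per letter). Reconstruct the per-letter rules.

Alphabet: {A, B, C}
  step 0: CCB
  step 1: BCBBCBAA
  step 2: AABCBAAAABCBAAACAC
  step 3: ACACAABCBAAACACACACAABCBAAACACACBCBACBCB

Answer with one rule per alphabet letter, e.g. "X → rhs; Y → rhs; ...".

  step 2 ⇒ step 3: AABCBAAAABCBAAACAC ⇒ AC·AC·AA·BCB·AA·AC·AC·AC·AC·AA·BCB·AA·AC·AC·AC·BCB·AC·BCB
    A ↦ AC
    B ↦ AA
    C ↦ BCB

A->AC, B->AA, C->BCB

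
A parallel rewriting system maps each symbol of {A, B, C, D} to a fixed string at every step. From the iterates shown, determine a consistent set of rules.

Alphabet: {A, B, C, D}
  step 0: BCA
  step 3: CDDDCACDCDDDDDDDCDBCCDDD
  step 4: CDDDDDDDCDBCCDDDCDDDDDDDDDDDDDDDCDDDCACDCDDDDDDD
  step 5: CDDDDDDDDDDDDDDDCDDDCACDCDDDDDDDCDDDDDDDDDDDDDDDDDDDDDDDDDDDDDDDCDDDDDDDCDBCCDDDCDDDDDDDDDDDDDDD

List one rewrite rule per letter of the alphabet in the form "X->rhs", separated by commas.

A->BC, B->CA, C->CD, D->DD

  step 4 ⇒ step 5: CDDDDDDDCDBCCDDDCDDDDDDDDDDDDDDDCDDDCACDCDDDDDDD ⇒ CD·DD·DD·DD·DD·DD·DD·DD·CD·DD·CA·CD·CD·DD·DD·DD·CD·DD·DD·DD·DD·DD·DD·DD·DD·DD·DD·DD·DD·DD·DD·DD·CD·DD·DD·DD·CD·BC·CD·DD·CD·DD·DD·DD·DD·DD·DD·DD
    A ↦ BC
    B ↦ CA
    C ↦ CD
    D ↦ DD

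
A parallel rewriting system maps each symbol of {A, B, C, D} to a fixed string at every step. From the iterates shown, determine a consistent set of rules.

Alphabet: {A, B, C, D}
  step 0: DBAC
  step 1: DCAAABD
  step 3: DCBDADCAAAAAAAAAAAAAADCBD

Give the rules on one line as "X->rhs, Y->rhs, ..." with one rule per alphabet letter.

A->AA, B->A, C->BD, D->DC

  step 0 ⇒ step 1: DBAC ⇒ DC·A·AA·BD
    A ↦ AA
    B ↦ A
    C ↦ BD
    D ↦ DC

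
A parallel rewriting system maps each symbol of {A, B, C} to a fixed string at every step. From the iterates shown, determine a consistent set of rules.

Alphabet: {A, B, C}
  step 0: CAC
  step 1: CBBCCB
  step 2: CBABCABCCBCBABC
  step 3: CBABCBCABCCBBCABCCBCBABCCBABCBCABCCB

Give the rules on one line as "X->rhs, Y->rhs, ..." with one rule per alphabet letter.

A->BC, B->ABC, C->CB

  step 2 ⇒ step 3: CBABCABCCBCBABC ⇒ CB·ABC·BC·ABC·CB·BC·ABC·CB·CB·ABC·CB·ABC·BC·ABC·CB
    A ↦ BC
    B ↦ ABC
    C ↦ CB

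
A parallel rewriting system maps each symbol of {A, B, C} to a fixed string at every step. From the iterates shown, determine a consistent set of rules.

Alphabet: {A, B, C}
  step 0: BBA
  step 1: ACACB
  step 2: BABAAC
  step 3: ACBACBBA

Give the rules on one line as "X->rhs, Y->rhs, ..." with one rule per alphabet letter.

A->B, B->AC, C->A

  step 2 ⇒ step 3: BABAAC ⇒ AC·B·AC·B·B·A
    A ↦ B
    B ↦ AC
    C ↦ A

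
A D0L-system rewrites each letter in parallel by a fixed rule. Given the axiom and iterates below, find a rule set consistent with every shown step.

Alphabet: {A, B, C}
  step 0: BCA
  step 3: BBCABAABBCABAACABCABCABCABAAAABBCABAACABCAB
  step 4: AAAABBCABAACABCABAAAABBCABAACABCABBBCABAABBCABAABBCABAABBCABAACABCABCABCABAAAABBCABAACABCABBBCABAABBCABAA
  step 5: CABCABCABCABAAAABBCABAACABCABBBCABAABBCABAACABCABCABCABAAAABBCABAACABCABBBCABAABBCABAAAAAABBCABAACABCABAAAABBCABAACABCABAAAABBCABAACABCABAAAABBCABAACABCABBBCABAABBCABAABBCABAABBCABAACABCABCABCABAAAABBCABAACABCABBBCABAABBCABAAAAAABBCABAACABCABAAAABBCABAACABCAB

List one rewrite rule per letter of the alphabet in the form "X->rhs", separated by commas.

A->CAB, B->AA, C->BB

  step 4 ⇒ step 5: AAAABBCABAACABCABAAAABBCABAACABCABBBCABAABBCABAABBCABAABBCABAACABCABCABCABAAAABBCABAACABCABBBCABAABBCABAA ⇒ CAB·CAB·CAB·CAB·AA·AA·BB·CAB·AA·CAB·CAB·BB·CAB·AA·BB·CAB·AA·CAB·CAB·CAB·CAB·AA·AA·BB·CAB·AA·CAB·CAB·BB·CAB·AA·BB·CAB·AA·AA·AA·BB·CAB·AA·CAB·CAB·AA·AA·BB·CAB·AA·CAB·CAB·AA·AA·BB·CAB·AA·CAB·CAB·AA·AA·BB·CAB·AA·CAB·CAB·BB·CAB·AA·BB·CAB·AA·BB·CAB·AA·BB·CAB·AA·CAB·CAB·CAB·CAB·AA·AA·BB·CAB·AA·CAB·CAB·BB·CAB·AA·BB·CAB·AA·AA·AA·BB·CAB·AA·CAB·CAB·AA·AA·BB·CAB·AA·CAB·CAB
    A ↦ CAB
    B ↦ AA
    C ↦ BB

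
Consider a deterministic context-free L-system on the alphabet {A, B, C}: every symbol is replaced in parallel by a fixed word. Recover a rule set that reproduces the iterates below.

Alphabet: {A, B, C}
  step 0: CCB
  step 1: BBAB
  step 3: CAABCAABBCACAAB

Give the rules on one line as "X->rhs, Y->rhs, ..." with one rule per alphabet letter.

A->CA, B->AB, C->B

  step 0 ⇒ step 1: CCB ⇒ B·B·AB
    B ↦ AB
    C ↦ B
    A ↦ CA  (constrained at step 1)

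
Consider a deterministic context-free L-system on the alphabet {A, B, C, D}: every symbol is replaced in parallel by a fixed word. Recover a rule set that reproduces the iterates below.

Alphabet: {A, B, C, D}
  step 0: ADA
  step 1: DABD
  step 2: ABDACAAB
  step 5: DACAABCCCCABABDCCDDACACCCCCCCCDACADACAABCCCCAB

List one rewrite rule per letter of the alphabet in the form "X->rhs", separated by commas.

A->D, B->ACA, C->CC, D->AB

  step 1 ⇒ step 2: DABD ⇒ AB·D·ACA·AB
    A ↦ D
    B ↦ ACA
    D ↦ AB
    C ↦ CC  (constrained at step 2)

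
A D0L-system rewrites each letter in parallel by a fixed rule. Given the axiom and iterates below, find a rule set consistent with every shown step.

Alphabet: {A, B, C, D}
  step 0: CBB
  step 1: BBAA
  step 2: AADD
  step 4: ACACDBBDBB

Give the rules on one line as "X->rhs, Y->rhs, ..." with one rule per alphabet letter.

A->D, B->A, C->BB, D->AC

  step 1 ⇒ step 2: BBAA ⇒ A·A·D·D
    A ↦ D
    B ↦ A
  step 0 ⇒ step 1: CBB ⇒ BB·A·A
    C ↦ BB
    D ↦ AC  (constrained at step 2)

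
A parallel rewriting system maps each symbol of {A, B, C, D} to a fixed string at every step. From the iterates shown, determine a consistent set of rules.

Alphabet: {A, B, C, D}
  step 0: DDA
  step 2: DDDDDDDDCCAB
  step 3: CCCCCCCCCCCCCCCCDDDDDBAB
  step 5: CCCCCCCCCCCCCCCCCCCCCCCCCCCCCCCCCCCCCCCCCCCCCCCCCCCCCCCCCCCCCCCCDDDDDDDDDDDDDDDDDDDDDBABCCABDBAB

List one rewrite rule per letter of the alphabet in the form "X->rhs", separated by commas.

A->DB, B->AB, C->DD, D->CC

  step 2 ⇒ step 3: DDDDDDDDCCAB ⇒ CC·CC·CC·CC·CC·CC·CC·CC·DD·DD·DB·AB
    A ↦ DB
    B ↦ AB
    C ↦ DD
    D ↦ CC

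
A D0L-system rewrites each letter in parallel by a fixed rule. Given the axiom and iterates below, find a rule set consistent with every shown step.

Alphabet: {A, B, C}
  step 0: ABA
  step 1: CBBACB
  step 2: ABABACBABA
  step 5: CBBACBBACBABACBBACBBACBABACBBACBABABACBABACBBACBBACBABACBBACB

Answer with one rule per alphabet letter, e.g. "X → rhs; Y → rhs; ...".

  step 1 ⇒ step 2: CBBACB ⇒ A·BA·BA·CB·A·BA
    A ↦ CB
    B ↦ BA
    C ↦ A

A->CB, B->BA, C->A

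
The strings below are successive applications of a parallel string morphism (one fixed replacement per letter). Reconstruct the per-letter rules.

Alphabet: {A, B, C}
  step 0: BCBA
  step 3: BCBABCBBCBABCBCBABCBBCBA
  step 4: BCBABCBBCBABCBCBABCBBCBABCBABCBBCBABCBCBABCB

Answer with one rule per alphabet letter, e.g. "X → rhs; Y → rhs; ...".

  step 3 ⇒ step 4: BCBABCBBCBABCBCBABCBBCBA ⇒ BC·BA·BC·B·BC·BA·BC·BC·BA·BC·B·BC·BA·BC·BA·BC·B·BC·BA·BC·BC·BA·BC·B
    A ↦ B
    B ↦ BC
    C ↦ BA

A->B, B->BC, C->BA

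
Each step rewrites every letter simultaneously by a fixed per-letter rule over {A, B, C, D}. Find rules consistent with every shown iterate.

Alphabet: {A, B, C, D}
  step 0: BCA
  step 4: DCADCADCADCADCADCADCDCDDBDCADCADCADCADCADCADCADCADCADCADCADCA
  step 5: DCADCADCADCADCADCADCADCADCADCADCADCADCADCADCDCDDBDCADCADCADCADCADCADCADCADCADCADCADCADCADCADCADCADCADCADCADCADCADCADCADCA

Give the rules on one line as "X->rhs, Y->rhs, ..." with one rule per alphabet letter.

  step 4 ⇒ step 5: DCADCADCADCADCADCADCDCDDBDCADCADCADCADCADCADCADCADCADCADCADCA ⇒ DC·A·DCA·DC·A·DCA·DC·A·DCA·DC·A·DCA·DC·A·DCA·DC·A·DCA·DC·A·DC·A·DC·DC·DDB·DC·A·DCA·DC·A·DCA·DC·A·DCA·DC·A·DCA·DC·A·DCA·DC·A·DCA·DC·A·DCA·DC·A·DCA·DC·A·DCA·DC·A·DCA·DC·A·DCA·DC·A·DCA
    A ↦ DCA
    B ↦ DDB
    C ↦ A
    D ↦ DC

A->DCA, B->DDB, C->A, D->DC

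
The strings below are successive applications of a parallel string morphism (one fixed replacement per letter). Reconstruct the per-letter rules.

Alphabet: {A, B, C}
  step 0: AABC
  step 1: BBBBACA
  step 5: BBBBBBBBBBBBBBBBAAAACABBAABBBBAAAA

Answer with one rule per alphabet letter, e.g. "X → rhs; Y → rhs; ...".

A->BB, B->A, C->CA

  step 0 ⇒ step 1: AABC ⇒ BB·BB·A·CA
    A ↦ BB
    B ↦ A
    C ↦ CA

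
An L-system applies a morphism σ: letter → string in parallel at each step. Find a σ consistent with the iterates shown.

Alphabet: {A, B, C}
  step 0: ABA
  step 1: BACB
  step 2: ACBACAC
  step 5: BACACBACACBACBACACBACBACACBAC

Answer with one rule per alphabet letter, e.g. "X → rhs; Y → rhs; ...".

  step 1 ⇒ step 2: BACB ⇒ AC·B·AC·AC
    A ↦ B
    B ↦ AC
    C ↦ AC

A->B, B->AC, C->AC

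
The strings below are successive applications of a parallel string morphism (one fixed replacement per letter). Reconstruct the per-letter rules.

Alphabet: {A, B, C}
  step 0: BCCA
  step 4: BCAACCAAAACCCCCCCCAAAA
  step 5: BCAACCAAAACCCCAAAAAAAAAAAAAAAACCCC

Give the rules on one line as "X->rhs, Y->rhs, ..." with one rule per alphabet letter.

  step 4 ⇒ step 5: BCAACCAAAACCCCCCCCAAAA ⇒ BC·AA·C·C·AA·AA·C·C·C·C·AA·AA·AA·AA·AA·AA·AA·AA·C·C·C·C
    A ↦ C
    B ↦ BC
    C ↦ AA

A->C, B->BC, C->AA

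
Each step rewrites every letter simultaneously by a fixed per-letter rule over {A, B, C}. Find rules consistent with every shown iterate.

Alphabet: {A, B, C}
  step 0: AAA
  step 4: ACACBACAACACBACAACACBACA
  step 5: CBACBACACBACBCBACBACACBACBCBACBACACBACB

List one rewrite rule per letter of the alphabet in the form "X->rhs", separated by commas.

  step 4 ⇒ step 5: ACACBACAACACBACAACACBACA ⇒ CB·A·CB·A·CA·CB·A·CB·CB·A·CB·A·CA·CB·A·CB·CB·A·CB·A·CA·CB·A·CB
    A ↦ CB
    B ↦ CA
    C ↦ A

A->CB, B->CA, C->A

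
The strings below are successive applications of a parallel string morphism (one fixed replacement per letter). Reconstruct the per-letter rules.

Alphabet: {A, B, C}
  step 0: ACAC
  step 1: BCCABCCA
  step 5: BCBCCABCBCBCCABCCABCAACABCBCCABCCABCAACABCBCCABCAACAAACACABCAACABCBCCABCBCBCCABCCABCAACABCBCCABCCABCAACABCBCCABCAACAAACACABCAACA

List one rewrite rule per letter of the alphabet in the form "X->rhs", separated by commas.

  step 0 ⇒ step 1: ACAC ⇒ BC·CA·BC·CA
    A ↦ BC
    C ↦ CA
    B ↦ AA  (constrained at step 1)

A->BC, B->AA, C->CA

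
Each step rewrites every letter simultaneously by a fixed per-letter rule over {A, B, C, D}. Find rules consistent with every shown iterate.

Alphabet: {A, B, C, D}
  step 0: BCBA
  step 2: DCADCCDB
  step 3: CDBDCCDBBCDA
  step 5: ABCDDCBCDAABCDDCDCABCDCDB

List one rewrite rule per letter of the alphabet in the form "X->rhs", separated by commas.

A->DC, B->A, C->B, D->CD

  step 2 ⇒ step 3: DCADCCDB ⇒ CD·B·DC·CD·B·B·CD·A
    A ↦ DC
    B ↦ A
    C ↦ B
    D ↦ CD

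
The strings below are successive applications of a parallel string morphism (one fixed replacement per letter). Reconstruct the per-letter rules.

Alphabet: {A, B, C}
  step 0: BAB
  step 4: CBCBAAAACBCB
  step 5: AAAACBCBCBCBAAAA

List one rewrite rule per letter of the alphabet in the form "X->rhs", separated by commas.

  step 4 ⇒ step 5: CBCBAAAACBCB ⇒ A·A·A·A·CB·CB·CB·CB·A·A·A·A
    A ↦ CB
    B ↦ A
    C ↦ A

A->CB, B->A, C->A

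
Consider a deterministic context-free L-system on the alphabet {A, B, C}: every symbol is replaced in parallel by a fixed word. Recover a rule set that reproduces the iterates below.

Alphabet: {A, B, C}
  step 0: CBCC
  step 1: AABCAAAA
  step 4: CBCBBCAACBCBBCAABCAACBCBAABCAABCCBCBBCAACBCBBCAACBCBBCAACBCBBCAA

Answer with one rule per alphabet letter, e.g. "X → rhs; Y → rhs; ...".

  step 0 ⇒ step 1: CBCC ⇒ AA·BC·AA·AA
    B ↦ BC
    C ↦ AA
    A ↦ CB  (constrained at step 1)

A->CB, B->BC, C->AA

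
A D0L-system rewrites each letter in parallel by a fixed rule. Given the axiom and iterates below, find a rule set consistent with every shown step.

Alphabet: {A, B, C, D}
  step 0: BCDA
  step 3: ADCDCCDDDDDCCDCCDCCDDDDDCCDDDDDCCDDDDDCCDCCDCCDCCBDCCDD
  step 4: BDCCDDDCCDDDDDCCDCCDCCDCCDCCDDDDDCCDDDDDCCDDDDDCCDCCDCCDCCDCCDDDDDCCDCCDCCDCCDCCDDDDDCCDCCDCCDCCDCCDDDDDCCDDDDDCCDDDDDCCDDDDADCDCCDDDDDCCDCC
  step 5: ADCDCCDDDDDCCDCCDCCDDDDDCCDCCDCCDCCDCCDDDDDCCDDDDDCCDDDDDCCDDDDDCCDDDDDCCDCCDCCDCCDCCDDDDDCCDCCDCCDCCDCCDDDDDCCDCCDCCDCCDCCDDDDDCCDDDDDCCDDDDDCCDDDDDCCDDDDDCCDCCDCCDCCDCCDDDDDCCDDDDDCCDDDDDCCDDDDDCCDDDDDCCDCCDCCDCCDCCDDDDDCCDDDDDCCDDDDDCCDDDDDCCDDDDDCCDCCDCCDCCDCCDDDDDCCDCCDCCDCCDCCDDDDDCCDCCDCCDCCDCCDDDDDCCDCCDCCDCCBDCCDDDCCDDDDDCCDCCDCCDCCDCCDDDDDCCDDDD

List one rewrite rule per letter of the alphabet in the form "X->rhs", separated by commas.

A->B, B->ADC, C->DD, D->DCC

  step 4 ⇒ step 5: BDCCDDDCCDDDDDCCDCCDCCDCCDCCDDDDDCCDDDDDCCDDDDDCCDCCDCCDCCDCCDDDDDCCDCCDCCDCCDCCDDDDDCCDCCDCCDCCDCCDDDDDCCDDDDDCCDDDDDCCDDDDADCDCCDDDDDCCDCC ⇒ ADC·DCC·DD·DD·DCC·DCC·DCC·DD·DD·DCC·DCC·DCC·DCC·DCC·DD·DD·DCC·DD·DD·DCC·DD·DD·DCC·DD·DD·DCC·DD·DD·DCC·DCC·DCC·DCC·DCC·DD·DD·DCC·DCC·DCC·DCC·DCC·DD·DD·DCC·DCC·DCC·DCC·DCC·DD·DD·DCC·DD·DD·DCC·DD·DD·DCC·DD·DD·DCC·DD·DD·DCC·DCC·DCC·DCC·DCC·DD·DD·DCC·DD·DD·DCC·DD·DD·DCC·DD·DD·DCC·DD·DD·DCC·DCC·DCC·DCC·DCC·DD·DD·DCC·DD·DD·DCC·DD·DD·DCC·DD·DD·DCC·DD·DD·DCC·DCC·DCC·DCC·DCC·DD·DD·DCC·DCC·DCC·DCC·DCC·DD·DD·DCC·DCC·DCC·DCC·DCC·DD·DD·DCC·DCC·DCC·DCC·B·DCC·DD·DCC·DD·DD·DCC·DCC·DCC·DCC·DCC·DD·DD·DCC·DD·DD
    A ↦ B
    B ↦ ADC
    C ↦ DD
    D ↦ DCC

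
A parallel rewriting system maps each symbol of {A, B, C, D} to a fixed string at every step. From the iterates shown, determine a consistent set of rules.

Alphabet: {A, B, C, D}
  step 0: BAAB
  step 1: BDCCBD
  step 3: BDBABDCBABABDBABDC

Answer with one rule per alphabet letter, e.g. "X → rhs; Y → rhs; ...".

A->C, B->BD, C->D, D->BA

  step 0 ⇒ step 1: BAAB ⇒ BD·C·C·BD
    A ↦ C
    B ↦ BD
    C ↦ D  (constrained at step 1)
    D ↦ BA  (constrained at step 1)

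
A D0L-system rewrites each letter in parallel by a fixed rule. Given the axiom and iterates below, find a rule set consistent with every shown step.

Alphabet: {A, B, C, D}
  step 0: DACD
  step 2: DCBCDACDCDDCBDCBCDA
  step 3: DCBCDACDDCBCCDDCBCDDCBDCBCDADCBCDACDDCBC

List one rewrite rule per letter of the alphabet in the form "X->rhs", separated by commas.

  step 2 ⇒ step 3: DCBCDACDCDDCBDCBCDA ⇒ DCB·CD·A·CD·DCB·C·CD·DCB·CD·DCB·DCB·CD·A·DCB·CD·A·CD·DCB·C
    A ↦ C
    B ↦ A
    C ↦ CD
    D ↦ DCB

A->C, B->A, C->CD, D->DCB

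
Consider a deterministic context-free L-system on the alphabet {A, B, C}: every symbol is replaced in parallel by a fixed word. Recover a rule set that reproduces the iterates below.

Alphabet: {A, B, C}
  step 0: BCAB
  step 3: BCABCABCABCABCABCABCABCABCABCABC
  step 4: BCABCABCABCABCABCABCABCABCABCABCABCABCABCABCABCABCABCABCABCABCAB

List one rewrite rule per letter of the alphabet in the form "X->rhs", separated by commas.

A->CA, B->BC, C->AB

  step 3 ⇒ step 4: BCABCABCABCABCABCABCABCABCABCABC ⇒ BC·AB·CA·BC·AB·CA·BC·AB·CA·BC·AB·CA·BC·AB·CA·BC·AB·CA·BC·AB·CA·BC·AB·CA·BC·AB·CA·BC·AB·CA·BC·AB
    A ↦ CA
    B ↦ BC
    C ↦ AB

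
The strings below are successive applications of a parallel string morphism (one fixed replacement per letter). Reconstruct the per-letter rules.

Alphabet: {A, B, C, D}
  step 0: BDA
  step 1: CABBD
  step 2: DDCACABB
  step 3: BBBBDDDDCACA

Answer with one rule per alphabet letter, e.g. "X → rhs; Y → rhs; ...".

A->D, B->CA, C->D, D->BB

  step 2 ⇒ step 3: DDCACABB ⇒ BB·BB·D·D·D·D·CA·CA
    A ↦ D
    B ↦ CA
    C ↦ D
    D ↦ BB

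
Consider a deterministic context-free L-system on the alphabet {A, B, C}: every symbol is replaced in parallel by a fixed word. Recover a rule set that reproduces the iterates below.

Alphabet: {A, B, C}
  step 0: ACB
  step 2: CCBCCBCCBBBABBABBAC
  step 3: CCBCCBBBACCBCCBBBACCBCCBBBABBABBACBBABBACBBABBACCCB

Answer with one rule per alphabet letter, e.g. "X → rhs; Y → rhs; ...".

  step 2 ⇒ step 3: CCBCCBCCBBBABBABBAC ⇒ CCB·CCB·BBA·CCB·CCB·BBA·CCB·CCB·BBA·BBA·BBA·C·BBA·BBA·C·BBA·BBA·C·CCB
    A ↦ C
    B ↦ BBA
    C ↦ CCB

A->C, B->BBA, C->CCB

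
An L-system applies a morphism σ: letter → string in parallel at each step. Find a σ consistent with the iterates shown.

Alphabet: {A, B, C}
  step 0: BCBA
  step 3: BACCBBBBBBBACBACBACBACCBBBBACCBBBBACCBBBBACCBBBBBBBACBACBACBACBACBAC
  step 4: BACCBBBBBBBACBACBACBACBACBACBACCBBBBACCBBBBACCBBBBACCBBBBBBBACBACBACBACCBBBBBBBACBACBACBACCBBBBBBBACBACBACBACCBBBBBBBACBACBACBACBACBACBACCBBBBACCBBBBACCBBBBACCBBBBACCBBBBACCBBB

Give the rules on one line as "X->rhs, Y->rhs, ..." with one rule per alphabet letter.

A->C, B->BAC, C->BBB

  step 3 ⇒ step 4: BACCBBBBBBBACBACBACBACCBBBBACCBBBBACCBBBBACCBBBBBBBACBACBACBACBACBAC ⇒ BAC·C·BBB·BBB·BAC·BAC·BAC·BAC·BAC·BAC·BAC·C·BBB·BAC·C·BBB·BAC·C·BBB·BAC·C·BBB·BBB·BAC·BAC·BAC·BAC·C·BBB·BBB·BAC·BAC·BAC·BAC·C·BBB·BBB·BAC·BAC·BAC·BAC·C·BBB·BBB·BAC·BAC·BAC·BAC·BAC·BAC·BAC·C·BBB·BAC·C·BBB·BAC·C·BBB·BAC·C·BBB·BAC·C·BBB·BAC·C·BBB
    A ↦ C
    B ↦ BAC
    C ↦ BBB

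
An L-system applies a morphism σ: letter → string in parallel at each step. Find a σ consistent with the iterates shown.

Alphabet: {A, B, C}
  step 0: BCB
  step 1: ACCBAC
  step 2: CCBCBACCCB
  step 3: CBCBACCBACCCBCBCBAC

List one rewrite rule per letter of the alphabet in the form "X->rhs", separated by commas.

  step 2 ⇒ step 3: CCBCBACCCB ⇒ CB·CB·AC·CB·AC·C·CB·CB·CB·AC
    A ↦ C
    B ↦ AC
    C ↦ CB

A->C, B->AC, C->CB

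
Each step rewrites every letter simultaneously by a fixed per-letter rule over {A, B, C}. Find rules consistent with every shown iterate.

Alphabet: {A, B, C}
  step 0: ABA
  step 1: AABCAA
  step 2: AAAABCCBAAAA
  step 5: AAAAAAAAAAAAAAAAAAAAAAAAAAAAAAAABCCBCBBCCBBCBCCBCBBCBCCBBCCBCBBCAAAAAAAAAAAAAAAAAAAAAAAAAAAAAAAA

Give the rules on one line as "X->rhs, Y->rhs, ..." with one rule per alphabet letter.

  step 1 ⇒ step 2: AABCAA ⇒ AA·AA·BC·CB·AA·AA
    A ↦ AA
    B ↦ BC
    C ↦ CB

A->AA, B->BC, C->CB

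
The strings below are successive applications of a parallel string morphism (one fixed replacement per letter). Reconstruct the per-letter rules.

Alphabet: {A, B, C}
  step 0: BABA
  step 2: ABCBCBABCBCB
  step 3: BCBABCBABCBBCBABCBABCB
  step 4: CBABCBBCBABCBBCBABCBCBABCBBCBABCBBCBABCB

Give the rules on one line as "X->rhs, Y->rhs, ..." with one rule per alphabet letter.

A->B, B->CB, C->AB

  step 3 ⇒ step 4: BCBABCBABCBBCBABCBABCB ⇒ CB·AB·CB·B·CB·AB·CB·B·CB·AB·CB·CB·AB·CB·B·CB·AB·CB·B·CB·AB·CB
    A ↦ B
    B ↦ CB
    C ↦ AB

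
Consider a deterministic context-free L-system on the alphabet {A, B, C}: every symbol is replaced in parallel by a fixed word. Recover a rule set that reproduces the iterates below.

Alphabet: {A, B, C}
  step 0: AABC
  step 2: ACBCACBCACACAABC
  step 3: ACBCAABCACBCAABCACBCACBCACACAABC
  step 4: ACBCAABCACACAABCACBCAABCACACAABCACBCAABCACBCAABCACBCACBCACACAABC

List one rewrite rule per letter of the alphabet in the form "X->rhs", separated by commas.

  step 3 ⇒ step 4: ACBCAABCACBCAABCACBCACBCACACAABC ⇒ AC·BC·AA·BC·AC·AC·AA·BC·AC·BC·AA·BC·AC·AC·AA·BC·AC·BC·AA·BC·AC·BC·AA·BC·AC·BC·AC·BC·AC·AC·AA·BC
    A ↦ AC
    B ↦ AA
    C ↦ BC

A->AC, B->AA, C->BC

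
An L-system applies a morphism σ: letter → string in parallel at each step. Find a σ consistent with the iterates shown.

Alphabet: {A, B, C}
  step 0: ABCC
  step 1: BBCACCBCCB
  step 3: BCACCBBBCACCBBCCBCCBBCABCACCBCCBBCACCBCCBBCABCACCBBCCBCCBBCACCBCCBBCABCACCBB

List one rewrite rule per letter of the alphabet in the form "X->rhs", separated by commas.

  step 0 ⇒ step 1: ABCC ⇒ B·BCA·CCB·CCB
    A ↦ B
    B ↦ BCA
    C ↦ CCB

A->B, B->BCA, C->CCB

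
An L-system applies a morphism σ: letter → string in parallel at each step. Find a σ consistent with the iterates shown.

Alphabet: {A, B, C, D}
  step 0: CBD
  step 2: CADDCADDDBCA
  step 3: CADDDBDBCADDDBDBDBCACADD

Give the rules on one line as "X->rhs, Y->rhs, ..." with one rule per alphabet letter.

A->DD, B->CA, C->CA, D->DB

  step 2 ⇒ step 3: CADDCADDDBCA ⇒ CA·DD·DB·DB·CA·DD·DB·DB·DB·CA·CA·DD
    A ↦ DD
    B ↦ CA
    C ↦ CA
    D ↦ DB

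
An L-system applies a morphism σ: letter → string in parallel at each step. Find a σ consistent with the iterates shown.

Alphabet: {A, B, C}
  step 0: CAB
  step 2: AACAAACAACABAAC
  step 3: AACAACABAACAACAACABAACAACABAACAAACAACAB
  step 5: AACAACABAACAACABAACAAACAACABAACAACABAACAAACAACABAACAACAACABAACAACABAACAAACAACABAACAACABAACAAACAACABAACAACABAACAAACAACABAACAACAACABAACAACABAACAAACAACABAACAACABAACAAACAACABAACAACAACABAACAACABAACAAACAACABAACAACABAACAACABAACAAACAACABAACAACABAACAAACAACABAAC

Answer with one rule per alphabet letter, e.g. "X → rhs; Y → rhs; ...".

A->AAC, B->A, C->AB

  step 2 ⇒ step 3: AACAAACAACABAAC ⇒ AAC·AAC·AB·AAC·AAC·AAC·AB·AAC·AAC·AB·AAC·A·AAC·AAC·AB
    A ↦ AAC
    B ↦ A
    C ↦ AB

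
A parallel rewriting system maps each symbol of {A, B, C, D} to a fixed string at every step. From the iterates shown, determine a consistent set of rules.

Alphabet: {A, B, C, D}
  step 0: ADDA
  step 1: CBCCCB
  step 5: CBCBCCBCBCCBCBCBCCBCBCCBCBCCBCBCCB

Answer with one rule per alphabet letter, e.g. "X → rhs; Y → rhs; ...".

A->CB, B->AD, C->A, D->C

  step 0 ⇒ step 1: ADDA ⇒ CB·C·C·CB
    A ↦ CB
    D ↦ C
    B ↦ AD  (constrained at step 1)
    C ↦ A  (constrained at step 1)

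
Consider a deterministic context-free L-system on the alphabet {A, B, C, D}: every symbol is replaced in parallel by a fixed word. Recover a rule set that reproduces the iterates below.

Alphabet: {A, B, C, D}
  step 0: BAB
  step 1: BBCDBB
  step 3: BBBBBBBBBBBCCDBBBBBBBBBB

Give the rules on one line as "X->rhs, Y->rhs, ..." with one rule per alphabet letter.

  step 0 ⇒ step 1: BAB ⇒ BB·CD·BB
    A ↦ CD
    B ↦ BB
    C ↦ BC  (constrained at step 1)
    D ↦ AB  (constrained at step 1)

A->CD, B->BB, C->BC, D->AB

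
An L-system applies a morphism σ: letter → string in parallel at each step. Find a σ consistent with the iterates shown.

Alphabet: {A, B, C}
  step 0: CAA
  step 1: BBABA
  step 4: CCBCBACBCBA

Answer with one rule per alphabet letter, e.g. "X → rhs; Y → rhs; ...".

A->BA, B->C, C->B

  step 0 ⇒ step 1: CAA ⇒ B·BA·BA
    A ↦ BA
    C ↦ B
    B ↦ C  (constrained at step 1)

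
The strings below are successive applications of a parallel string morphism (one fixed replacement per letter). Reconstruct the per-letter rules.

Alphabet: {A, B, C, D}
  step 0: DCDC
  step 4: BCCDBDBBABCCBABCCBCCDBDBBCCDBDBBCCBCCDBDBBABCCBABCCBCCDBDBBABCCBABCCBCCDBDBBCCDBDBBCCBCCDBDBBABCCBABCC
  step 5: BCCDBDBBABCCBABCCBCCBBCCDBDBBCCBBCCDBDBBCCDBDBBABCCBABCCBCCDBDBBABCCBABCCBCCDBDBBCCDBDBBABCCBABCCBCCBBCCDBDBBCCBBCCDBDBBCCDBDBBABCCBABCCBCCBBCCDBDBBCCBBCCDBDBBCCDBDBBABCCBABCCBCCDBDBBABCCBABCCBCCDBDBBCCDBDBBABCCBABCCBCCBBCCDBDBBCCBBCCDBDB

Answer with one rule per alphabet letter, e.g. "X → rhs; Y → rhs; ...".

  step 4 ⇒ step 5: BCCDBDBBABCCBABCCBCCDBDBBCCDBDBBCCBCCDBDBBABCCBABCCBCCDBDBBABCCBABCCBCCDBDBBCCDBDBBCCBCCDBDBBABCCBABCC ⇒ BCC·DB·DB·BA·BCC·BA·BCC·BCC·B·BCC·DB·DB·BCC·B·BCC·DB·DB·BCC·DB·DB·BA·BCC·BA·BCC·BCC·DB·DB·BA·BCC·BA·BCC·BCC·DB·DB·BCC·DB·DB·BA·BCC·BA·BCC·BCC·B·BCC·DB·DB·BCC·B·BCC·DB·DB·BCC·DB·DB·BA·BCC·BA·BCC·BCC·B·BCC·DB·DB·BCC·B·BCC·DB·DB·BCC·DB·DB·BA·BCC·BA·BCC·BCC·DB·DB·BA·BCC·BA·BCC·BCC·DB·DB·BCC·DB·DB·BA·BCC·BA·BCC·BCC·B·BCC·DB·DB·BCC·B·BCC·DB·DB
    A ↦ B
    B ↦ BCC
    C ↦ DB
    D ↦ BA

A->B, B->BCC, C->DB, D->BA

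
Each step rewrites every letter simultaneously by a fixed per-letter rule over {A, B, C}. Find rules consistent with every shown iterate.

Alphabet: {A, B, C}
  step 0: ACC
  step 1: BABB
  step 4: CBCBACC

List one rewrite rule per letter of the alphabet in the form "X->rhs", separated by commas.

  step 0 ⇒ step 1: ACC ⇒ BA·B·B
    A ↦ BA
    C ↦ B
    B ↦ C  (constrained at step 1)

A->BA, B->C, C->B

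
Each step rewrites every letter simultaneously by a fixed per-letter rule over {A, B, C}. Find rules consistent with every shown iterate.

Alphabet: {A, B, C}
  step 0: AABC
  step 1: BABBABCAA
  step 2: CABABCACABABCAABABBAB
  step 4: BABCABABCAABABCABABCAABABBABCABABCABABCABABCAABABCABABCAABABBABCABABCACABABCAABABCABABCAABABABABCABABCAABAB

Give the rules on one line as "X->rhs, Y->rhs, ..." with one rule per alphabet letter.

A->BAB, B->CA, C->A

  step 1 ⇒ step 2: BABBABCAA ⇒ CA·BAB·CA·CA·BAB·CA·A·BAB·BAB
    A ↦ BAB
    B ↦ CA
    C ↦ A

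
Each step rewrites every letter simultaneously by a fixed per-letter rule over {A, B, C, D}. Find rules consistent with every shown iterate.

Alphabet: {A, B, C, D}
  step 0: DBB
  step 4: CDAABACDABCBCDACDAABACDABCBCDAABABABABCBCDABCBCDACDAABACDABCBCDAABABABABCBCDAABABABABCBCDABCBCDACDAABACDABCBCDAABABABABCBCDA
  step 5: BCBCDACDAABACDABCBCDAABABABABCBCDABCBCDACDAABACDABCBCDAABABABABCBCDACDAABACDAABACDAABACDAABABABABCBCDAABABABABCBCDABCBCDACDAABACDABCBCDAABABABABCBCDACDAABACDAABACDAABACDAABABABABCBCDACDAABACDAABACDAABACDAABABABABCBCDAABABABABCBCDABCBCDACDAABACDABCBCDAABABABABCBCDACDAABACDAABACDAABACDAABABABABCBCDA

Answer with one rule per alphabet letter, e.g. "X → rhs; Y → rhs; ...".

  step 4 ⇒ step 5: CDAABACDABCBCDACDAABACDABCBCDAABABABABCBCDABCBCDACDAABACDABCBCDAABABABABCBCDAABABABABCBCDABCBCDACDAABACDABCBCDAABABABABCBCDA ⇒ B·CB·CDA·CDA·ABA·CDA·B·CB·CDA·ABA·B·ABA·B·CB·CDA·B·CB·CDA·CDA·ABA·CDA·B·CB·CDA·ABA·B·ABA·B·CB·CDA·CDA·ABA·CDA·ABA·CDA·ABA·CDA·ABA·B·ABA·B·CB·CDA·ABA·B·ABA·B·CB·CDA·B·CB·CDA·CDA·ABA·CDA·B·CB·CDA·ABA·B·ABA·B·CB·CDA·CDA·ABA·CDA·ABA·CDA·ABA·CDA·ABA·B·ABA·B·CB·CDA·CDA·ABA·CDA·ABA·CDA·ABA·CDA·ABA·B·ABA·B·CB·CDA·ABA·B·ABA·B·CB·CDA·B·CB·CDA·CDA·ABA·CDA·B·CB·CDA·ABA·B·ABA·B·CB·CDA·CDA·ABA·CDA·ABA·CDA·ABA·CDA·ABA·B·ABA·B·CB·CDA
    A ↦ CDA
    B ↦ ABA
    C ↦ B
    D ↦ CB

A->CDA, B->ABA, C->B, D->CB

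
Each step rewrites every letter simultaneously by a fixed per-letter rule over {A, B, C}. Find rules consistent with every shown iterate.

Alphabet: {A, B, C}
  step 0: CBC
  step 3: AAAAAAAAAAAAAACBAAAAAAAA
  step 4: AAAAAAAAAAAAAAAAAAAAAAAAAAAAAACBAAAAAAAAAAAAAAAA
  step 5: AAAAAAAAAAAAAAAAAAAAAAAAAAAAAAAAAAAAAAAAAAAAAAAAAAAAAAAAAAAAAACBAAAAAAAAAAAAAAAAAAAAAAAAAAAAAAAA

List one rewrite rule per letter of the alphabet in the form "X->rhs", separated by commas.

A->AA, B->CB, C->AA

  step 4 ⇒ step 5: AAAAAAAAAAAAAAAAAAAAAAAAAAAAAACBAAAAAAAAAAAAAAAA ⇒ AA·AA·AA·AA·AA·AA·AA·AA·AA·AA·AA·AA·AA·AA·AA·AA·AA·AA·AA·AA·AA·AA·AA·AA·AA·AA·AA·AA·AA·AA·AA·CB·AA·AA·AA·AA·AA·AA·AA·AA·AA·AA·AA·AA·AA·AA·AA·AA
    A ↦ AA
    B ↦ CB
    C ↦ AA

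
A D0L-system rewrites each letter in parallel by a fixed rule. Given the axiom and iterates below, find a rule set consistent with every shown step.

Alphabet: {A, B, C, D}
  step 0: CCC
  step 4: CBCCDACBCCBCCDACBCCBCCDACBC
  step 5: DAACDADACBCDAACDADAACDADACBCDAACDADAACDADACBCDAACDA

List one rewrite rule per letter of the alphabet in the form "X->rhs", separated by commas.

A->C, B->AC, C->DA, D->CB

  step 4 ⇒ step 5: CBCCDACBCCBCCDACBCCBCCDACBC ⇒ DA·AC·DA·DA·CB·C·DA·AC·DA·DA·AC·DA·DA·CB·C·DA·AC·DA·DA·AC·DA·DA·CB·C·DA·AC·DA
    A ↦ C
    B ↦ AC
    C ↦ DA
    D ↦ CB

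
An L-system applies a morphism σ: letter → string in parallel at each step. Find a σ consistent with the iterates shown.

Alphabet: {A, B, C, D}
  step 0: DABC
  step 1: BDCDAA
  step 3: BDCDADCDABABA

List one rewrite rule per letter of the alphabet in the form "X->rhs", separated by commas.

A->DC, B->DA, C->A, D->B

  step 0 ⇒ step 1: DABC ⇒ B·DC·DA·A
    A ↦ DC
    B ↦ DA
    C ↦ A
    D ↦ B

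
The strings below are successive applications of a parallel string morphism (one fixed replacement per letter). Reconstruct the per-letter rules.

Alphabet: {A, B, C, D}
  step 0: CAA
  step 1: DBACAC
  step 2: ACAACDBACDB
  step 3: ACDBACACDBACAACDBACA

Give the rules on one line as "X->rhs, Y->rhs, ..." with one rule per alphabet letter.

A->AC, B->CA, C->DB, D->A

  step 2 ⇒ step 3: ACAACDBACDB ⇒ AC·DB·AC·AC·DB·A·CA·AC·DB·A·CA
    A ↦ AC
    B ↦ CA
    C ↦ DB
    D ↦ A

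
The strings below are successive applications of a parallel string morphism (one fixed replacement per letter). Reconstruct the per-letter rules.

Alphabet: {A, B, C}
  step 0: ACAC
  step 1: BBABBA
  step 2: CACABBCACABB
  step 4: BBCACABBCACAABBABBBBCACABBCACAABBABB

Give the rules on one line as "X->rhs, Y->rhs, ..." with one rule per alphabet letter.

  step 1 ⇒ step 2: BBABBA ⇒ CA·CA·BB·CA·CA·BB
    A ↦ BB
    B ↦ CA
  step 0 ⇒ step 1: ACAC ⇒ BB·A·BB·A
    C ↦ A

A->BB, B->CA, C->A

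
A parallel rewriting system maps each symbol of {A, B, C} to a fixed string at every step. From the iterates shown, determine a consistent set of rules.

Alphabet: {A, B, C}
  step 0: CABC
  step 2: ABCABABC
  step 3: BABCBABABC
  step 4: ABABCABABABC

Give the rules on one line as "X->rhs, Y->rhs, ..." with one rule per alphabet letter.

  step 3 ⇒ step 4: BABCBABABC ⇒ A·B·A·BC·A·B·A·B·A·BC
    A ↦ B
    B ↦ A
    C ↦ BC

A->B, B->A, C->BC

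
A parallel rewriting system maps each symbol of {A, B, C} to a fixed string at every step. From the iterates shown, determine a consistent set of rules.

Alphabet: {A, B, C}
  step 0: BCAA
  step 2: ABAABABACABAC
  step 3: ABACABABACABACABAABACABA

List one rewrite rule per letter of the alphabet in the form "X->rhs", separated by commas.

  step 2 ⇒ step 3: ABAABABACABAC ⇒ AB·AC·AB·AB·AC·AB·AC·AB·A·AB·AC·AB·A
    A ↦ AB
    B ↦ AC
    C ↦ A

A->AB, B->AC, C->A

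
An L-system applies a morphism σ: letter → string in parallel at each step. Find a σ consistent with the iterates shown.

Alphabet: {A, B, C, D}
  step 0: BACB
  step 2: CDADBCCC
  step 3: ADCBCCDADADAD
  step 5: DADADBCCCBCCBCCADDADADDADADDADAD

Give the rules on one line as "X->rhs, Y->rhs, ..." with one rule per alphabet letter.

A->BC, B->D, C->AD, D->C

  step 2 ⇒ step 3: CDADBCCC ⇒ AD·C·BC·C·D·AD·AD·AD
    A ↦ BC
    B ↦ D
    C ↦ AD
    D ↦ C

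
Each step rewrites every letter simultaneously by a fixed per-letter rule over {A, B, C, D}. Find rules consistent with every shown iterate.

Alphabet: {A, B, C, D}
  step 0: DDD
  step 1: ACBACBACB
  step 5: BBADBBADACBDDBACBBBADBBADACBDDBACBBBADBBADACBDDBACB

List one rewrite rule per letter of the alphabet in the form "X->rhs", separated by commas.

  step 0 ⇒ step 1: DDD ⇒ ACB·ACB·ACB
    D ↦ ACB
    A ↦ B  (constrained at step 1)
    B ↦ D  (constrained at step 1)
    C ↦ BA  (constrained at step 1)

A->B, B->D, C->BA, D->ACB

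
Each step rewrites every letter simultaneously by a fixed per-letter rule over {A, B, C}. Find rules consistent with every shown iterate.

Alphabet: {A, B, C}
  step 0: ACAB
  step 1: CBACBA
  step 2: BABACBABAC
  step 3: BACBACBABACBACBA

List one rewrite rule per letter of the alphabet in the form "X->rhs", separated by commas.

  step 2 ⇒ step 3: BABACBABAC ⇒ BA·C·BA·C·BA·BA·C·BA·C·BA
    A ↦ C
    B ↦ BA
    C ↦ BA

A->C, B->BA, C->BA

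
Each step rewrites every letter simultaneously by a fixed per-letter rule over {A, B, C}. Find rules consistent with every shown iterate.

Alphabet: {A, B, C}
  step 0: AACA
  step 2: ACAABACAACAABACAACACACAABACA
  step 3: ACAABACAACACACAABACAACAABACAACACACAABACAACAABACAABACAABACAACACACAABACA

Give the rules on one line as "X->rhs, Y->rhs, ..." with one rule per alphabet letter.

  step 2 ⇒ step 3: ACAABACAACAABACAACACACAABACA ⇒ ACA·AB·ACA·ACA·C·ACA·AB·ACA·ACA·AB·ACA·ACA·C·ACA·AB·ACA·ACA·AB·ACA·AB·ACA·AB·ACA·ACA·C·ACA·AB·ACA
    A ↦ ACA
    B ↦ C
    C ↦ AB

A->ACA, B->C, C->AB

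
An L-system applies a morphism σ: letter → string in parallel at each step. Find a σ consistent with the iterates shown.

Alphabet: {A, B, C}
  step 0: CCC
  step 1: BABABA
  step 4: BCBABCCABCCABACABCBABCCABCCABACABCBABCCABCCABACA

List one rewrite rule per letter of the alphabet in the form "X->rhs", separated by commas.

A->CA, B->BC, C->BA

  step 0 ⇒ step 1: CCC ⇒ BA·BA·BA
    C ↦ BA
    A ↦ CA  (constrained at step 1)
    B ↦ BC  (constrained at step 1)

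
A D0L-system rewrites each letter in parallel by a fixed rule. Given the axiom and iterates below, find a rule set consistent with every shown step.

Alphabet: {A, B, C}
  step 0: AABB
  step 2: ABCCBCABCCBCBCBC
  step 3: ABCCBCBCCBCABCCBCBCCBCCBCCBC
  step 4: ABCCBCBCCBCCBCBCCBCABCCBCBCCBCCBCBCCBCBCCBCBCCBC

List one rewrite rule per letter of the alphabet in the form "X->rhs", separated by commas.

  step 3 ⇒ step 4: ABCCBCBCCBCABCCBCBCCBCCBCCBC ⇒ ABC·C·BC·BC·C·BC·C·BC·BC·C·BC·ABC·C·BC·BC·C·BC·C·BC·BC·C·BC·BC·C·BC·BC·C·BC
    A ↦ ABC
    B ↦ C
    C ↦ BC

A->ABC, B->C, C->BC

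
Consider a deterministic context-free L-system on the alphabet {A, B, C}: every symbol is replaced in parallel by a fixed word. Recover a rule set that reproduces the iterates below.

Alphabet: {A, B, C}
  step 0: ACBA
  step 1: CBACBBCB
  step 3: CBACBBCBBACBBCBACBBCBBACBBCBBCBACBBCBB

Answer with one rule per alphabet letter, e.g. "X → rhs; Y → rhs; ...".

A->CB, B->CBB, C->A

  step 0 ⇒ step 1: ACBA ⇒ CB·A·CBB·CB
    A ↦ CB
    B ↦ CBB
    C ↦ A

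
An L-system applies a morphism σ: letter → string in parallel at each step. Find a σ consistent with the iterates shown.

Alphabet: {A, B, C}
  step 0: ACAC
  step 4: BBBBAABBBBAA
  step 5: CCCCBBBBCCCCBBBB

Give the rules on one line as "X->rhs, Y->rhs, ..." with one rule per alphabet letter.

  step 4 ⇒ step 5: BBBBAABBBBAA ⇒ C·C·C·C·BB·BB·C·C·C·C·BB·BB
    A ↦ BB
    B ↦ C
    C ↦ A  (constrained at step 0)

A->BB, B->C, C->A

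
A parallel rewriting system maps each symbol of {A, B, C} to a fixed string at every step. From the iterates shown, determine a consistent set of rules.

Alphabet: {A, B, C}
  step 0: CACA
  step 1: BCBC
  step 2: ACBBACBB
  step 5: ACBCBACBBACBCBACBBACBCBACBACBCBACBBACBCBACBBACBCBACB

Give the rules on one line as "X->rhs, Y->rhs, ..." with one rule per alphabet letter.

  step 1 ⇒ step 2: BCBC ⇒ ACB·B·ACB·B
    B ↦ ACB
    C ↦ B
  step 0 ⇒ step 1: CACA ⇒ B·C·B·C
    A ↦ C

A->C, B->ACB, C->B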